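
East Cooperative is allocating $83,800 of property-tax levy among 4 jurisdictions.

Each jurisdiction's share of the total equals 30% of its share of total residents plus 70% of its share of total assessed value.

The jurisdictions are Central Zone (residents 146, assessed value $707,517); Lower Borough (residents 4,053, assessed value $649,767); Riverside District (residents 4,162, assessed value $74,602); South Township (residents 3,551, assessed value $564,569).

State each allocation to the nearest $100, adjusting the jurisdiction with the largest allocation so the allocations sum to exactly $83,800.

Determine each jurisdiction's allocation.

Residents total 11,912; assessed value total 1,996,455.
Composite weights (30% residents + 70% assessed value): Central Zone 0.2517; Lower Borough 0.3299; Riverside District 0.1310; South Township 0.2874.
Pro-rata amounts: Central Zone 21,096.45; Lower Borough 27,645.27; Riverside District 10,975.77; South Township 24,082.51.
At nearest $100: Central Zone $21,100; Lower Borough $27,600; Riverside District $11,000; South Township $24,100. Sum = $83,800.
Rounded total matches; no reconciliation needed.

Central Zone: $21,100 · Lower Borough: $27,600 · Riverside District: $11,000 · South Township: $24,100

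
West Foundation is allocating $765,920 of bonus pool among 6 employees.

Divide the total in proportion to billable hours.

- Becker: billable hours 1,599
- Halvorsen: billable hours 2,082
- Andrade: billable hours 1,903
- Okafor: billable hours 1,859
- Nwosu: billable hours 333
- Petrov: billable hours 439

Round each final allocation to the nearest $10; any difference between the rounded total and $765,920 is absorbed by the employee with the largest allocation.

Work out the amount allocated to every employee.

Becker: $149,080 | Halvorsen: $194,120 | Andrade: $177,420 | Okafor: $173,320 | Nwosu: $31,050 | Petrov: $40,930

Billable hours total: 8,215.
Pro-rata amounts: Becker 1,599/8,215 × $765,920 = 149,081.69; Halvorsen 2,082/8,215 × $765,920 = 194,113.87; Andrade 1,903/8,215 × $765,920 = 177,424.93; Okafor 1,859/8,215 × $765,920 = 173,322.61; Nwosu 333/8,215 × $765,920 = 31,047.03; Petrov 439/8,215 × $765,920 = 40,929.87.
At nearest $10: Becker $149,080; Halvorsen $194,110; Andrade $177,420; Okafor $173,320; Nwosu $31,050; Petrov $40,930. Sum = $765,910.
Difference $765,920 − $765,910 = +$10 applied to largest allocation (Halvorsen): Halvorsen becomes $194,120.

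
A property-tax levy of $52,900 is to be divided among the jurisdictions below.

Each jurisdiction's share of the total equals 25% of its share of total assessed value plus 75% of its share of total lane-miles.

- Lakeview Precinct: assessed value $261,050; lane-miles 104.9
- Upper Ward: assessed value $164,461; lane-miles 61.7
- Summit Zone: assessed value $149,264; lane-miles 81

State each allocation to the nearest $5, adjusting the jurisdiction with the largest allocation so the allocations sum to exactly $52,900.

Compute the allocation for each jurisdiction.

Assessed value total 574,775; lane-miles total 247.6.
Composite weights (25% assessed value + 75% lane-miles): Lakeview Precinct 0.4313; Upper Ward 0.2584; Summit Zone 0.3103.
Proportional shares: Lakeview Precinct 22,815.50; Upper Ward 13,670.79; Summit Zone 16,413.72.
Rounded to nearest $5: Lakeview Precinct $22,815; Upper Ward $13,670; Summit Zone $16,415. Sum = $52,900.
Sum already equals the total — no adjustment.

Lakeview Precinct: $22,815 · Upper Ward: $13,670 · Summit Zone: $16,415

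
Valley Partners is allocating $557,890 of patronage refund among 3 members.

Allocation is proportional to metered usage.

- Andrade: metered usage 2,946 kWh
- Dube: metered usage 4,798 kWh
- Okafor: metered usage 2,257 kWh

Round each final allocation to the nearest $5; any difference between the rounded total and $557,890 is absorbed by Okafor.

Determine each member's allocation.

Andrade: $164,340 · Dube: $267,650 · Okafor: $125,900

Total metered usage = 10,001.
Pro-rata amounts: Andrade 2,946/10,001 × $557,890 = 164,337.96; Dube 4,798/10,001 × $557,890 = 267,648.86; Okafor 2,257/10,001 × $557,890 = 125,903.18.
Rounded to nearest $5: Andrade $164,340; Dube $267,650; Okafor $125,905. Sum = $557,895.
Difference $557,890 − $557,895 = −$5 applied to Okafor: Okafor becomes $125,900.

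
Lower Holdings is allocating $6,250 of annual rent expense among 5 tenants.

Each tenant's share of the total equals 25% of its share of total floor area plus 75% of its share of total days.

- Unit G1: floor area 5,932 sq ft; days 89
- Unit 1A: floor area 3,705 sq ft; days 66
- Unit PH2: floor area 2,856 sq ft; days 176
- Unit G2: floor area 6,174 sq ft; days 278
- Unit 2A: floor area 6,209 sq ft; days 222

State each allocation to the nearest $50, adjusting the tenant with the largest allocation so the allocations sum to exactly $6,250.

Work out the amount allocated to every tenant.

Unit G1: $850 | Unit 1A: $600 | Unit PH2: $1,150 | Unit G2: $2,000 | Unit 2A: $1,650

Floor area total 24,876; days total 831.
Combined weights (25% floor area + 75% days): Unit G1 0.1399; Unit 1A 0.0968; Unit PH2 0.1875; Unit G2 0.3130; Unit 2A 0.2628.
Unrounded shares: Unit G1 874.63; Unit 1A 605.01; Unit PH2 1,172.17; Unit G2 1,955.94; Unit 2A 1,642.25.
At nearest $50: Unit G1 $850; Unit 1A $600; Unit PH2 $1,150; Unit G2 $1,950; Unit 2A $1,650. Sum = $6,200.
Difference $6,250 − $6,200 = +$50 applied to largest allocation (Unit G2): Unit G2 becomes $2,000.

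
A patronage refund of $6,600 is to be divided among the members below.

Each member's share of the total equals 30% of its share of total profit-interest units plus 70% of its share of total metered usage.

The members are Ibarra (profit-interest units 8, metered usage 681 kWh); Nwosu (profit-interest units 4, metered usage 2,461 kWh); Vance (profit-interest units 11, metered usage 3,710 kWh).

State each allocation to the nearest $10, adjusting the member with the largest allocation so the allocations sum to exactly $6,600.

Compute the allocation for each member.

Totals — profit-interest units 23, metered usage 6,852.
Blended shares (30% profit-interest units + 70% metered usage): Ibarra 0.1739; Nwosu 0.3036; Vance 0.5225.
Pro-rata amounts: Ibarra 1,147.86; Nwosu 2,003.69; Vance 3,448.45.
After rounding ($10): Ibarra $1,150; Nwosu $2,000; Vance $3,450. Sum = $6,600.
No rounding difference to absorb.

Ibarra: $1,150 · Nwosu: $2,000 · Vance: $3,450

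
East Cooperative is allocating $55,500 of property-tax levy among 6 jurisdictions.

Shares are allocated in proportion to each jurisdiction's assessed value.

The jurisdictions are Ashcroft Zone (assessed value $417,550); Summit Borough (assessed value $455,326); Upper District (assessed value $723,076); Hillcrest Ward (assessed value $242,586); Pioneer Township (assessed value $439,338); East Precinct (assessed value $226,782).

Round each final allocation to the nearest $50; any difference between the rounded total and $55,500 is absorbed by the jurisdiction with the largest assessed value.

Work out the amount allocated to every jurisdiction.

Total assessed value = 2,504,658.
Pro-rata amounts: Ashcroft Zone 417,550/2,504,658 × $55,500 = 9,252.37; Summit Borough 455,326/2,504,658 × $55,500 = 10,089.44; Upper District 723,076/2,504,658 × $55,500 = 16,022.43; Hillcrest Ward 242,586/2,504,658 × $55,500 = 5,375.39; Pioneer Township 439,338/2,504,658 × $55,500 = 9,735.17; East Precinct 226,782/2,504,658 × $55,500 = 5,025.20.
After rounding ($50): Ashcroft Zone $9,250; Summit Borough $10,100; Upper District $16,000; Hillcrest Ward $5,400; Pioneer Township $9,750; East Precinct $5,050. Sum = $55,550.
Difference $55,500 − $55,550 = −$50 applied to largest assessed value (Upper District): Upper District becomes $15,950.

Ashcroft Zone: $9,250; Summit Borough: $10,100; Upper District: $15,950; Hillcrest Ward: $5,400; Pioneer Township: $9,750; East Precinct: $5,050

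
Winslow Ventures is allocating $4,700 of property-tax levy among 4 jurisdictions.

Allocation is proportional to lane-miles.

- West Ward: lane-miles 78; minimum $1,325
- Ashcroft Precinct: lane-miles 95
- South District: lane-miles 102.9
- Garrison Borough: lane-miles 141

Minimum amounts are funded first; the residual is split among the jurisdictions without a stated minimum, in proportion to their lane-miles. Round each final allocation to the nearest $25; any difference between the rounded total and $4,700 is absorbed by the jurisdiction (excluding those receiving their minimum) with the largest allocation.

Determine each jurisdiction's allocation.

Fund the minimums — West Ward $1,325. Balance $3,375.
Balance split over remaining lane-miles 338.9: Ashcroft Precinct 946.08 → $950; South District 1,024.75 → $1,025; Garrison Borough 1,404.18 → $1,400.

West Ward: $1,325 | Ashcroft Precinct: $950 | South District: $1,025 | Garrison Borough: $1,400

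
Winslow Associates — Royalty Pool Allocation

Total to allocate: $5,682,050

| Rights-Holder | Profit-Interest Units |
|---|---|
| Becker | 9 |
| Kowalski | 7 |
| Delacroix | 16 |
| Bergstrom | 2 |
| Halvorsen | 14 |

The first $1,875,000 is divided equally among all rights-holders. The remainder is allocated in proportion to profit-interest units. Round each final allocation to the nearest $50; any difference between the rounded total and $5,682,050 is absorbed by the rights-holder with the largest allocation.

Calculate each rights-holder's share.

Becker: $1,088,800 | Kowalski: $930,200 | Delacroix: $1,644,000 | Bergstrom: $533,650 | Halvorsen: $1,485,400

$1,875,000 shared equally gives $375,000 per rights-holder.
Remainder $3,807,050 by profit-interest units (total 48): Becker 713,821.88 → $713,800; Kowalski 555,194.79 → $555,200; Delacroix 1,269,016.67 → $1,269,000; Bergstrom 158,627.08 → $158,650; Halvorsen 1,110,389.58 → $1,110,400.
Totals: Becker $375,000 + $713,800 = $1,088,800; Kowalski $375,000 + $555,200 = $930,200; Delacroix $375,000 + $1,269,000 = $1,644,000; Bergstrom $375,000 + $158,650 = $533,650; Halvorsen $375,000 + $1,110,400 = $1,485,400.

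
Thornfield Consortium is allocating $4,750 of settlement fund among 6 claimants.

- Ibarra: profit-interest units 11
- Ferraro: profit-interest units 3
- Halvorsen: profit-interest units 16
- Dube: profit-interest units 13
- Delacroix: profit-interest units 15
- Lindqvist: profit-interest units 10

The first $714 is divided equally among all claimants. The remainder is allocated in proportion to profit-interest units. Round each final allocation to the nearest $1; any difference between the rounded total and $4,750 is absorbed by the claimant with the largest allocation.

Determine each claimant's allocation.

Ibarra: $772 | Ferraro: $297 | Halvorsen: $1,068 | Dube: $891 | Delacroix: $1,009 | Lindqvist: $713

Equal tier: $714 ÷ 6 = $119 apiece.
Remainder $4,036 by profit-interest units (total 68): Ibarra 652.88 → $653; Ferraro 178.06 → $178; Halvorsen 949.65 → $950; Dube 771.59 → $772; Delacroix 890.29 → $890; Lindqvist 593.53 → $594.
Rounding difference −$1 on remainder applied to Halvorsen.
Totals: Ibarra $119 + $653 = $772; Ferraro $119 + $178 = $297; Halvorsen $119 + $949 = $1,068; Dube $119 + $772 = $891; Delacroix $119 + $890 = $1,009; Lindqvist $119 + $594 = $713.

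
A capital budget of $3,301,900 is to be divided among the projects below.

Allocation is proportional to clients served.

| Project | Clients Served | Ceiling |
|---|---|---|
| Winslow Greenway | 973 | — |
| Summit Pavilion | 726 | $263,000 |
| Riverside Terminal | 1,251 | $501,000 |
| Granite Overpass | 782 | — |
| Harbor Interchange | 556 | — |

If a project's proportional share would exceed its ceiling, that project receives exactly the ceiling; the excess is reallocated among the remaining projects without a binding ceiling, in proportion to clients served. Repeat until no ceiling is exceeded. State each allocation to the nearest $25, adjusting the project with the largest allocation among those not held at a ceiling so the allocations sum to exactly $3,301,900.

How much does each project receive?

Winslow Greenway: $1,068,525 | Summit Pavilion: $263,000 | Riverside Terminal: $501,000 | Granite Overpass: $858,775 | Harbor Interchange: $610,600

Total clients served = 4,288.
Proportional shares (ignoring caps): Winslow Greenway 749,241.77; Summit Pavilion 559,043.70; Riverside Terminal 963,310.84; Granite Overpass 602,165.53; Harbor Interchange 428,138.15.
Held at cap: Summit Pavilion ($263,000), Riverside Terminal ($501,000); balance $2,537,900 reallocated over remaining clients served 2,311.
Remaining shares: Winslow Greenway 1,068,531.67 → $1,068,525; Granite Overpass 858,778.80 → $858,775; Harbor Interchange 610,589.53 → $610,600.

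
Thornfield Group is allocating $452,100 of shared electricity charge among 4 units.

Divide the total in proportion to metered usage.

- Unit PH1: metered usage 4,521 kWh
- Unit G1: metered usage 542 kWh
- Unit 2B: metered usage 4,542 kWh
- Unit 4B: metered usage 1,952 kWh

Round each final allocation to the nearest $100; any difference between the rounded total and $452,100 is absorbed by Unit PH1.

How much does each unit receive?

Combined metered usage = 11,557.
Proportional shares: Unit PH1 4,521/11,557 × $452,100 = 176,857.67; Unit G1 542/11,557 × $452,100 = 21,202.58; Unit 2B 4,542/11,557 × $452,100 = 177,679.17; Unit 4B 1,952/11,557 × $452,100 = 76,360.58.
At nearest $100: Unit PH1 $176,900; Unit G1 $21,200; Unit 2B $177,700; Unit 4B $76,400. Sum = $452,200.
Difference $452,100 − $452,200 = −$100 applied to Unit PH1: Unit PH1 becomes $176,800.

Unit PH1: $176,800 | Unit G1: $21,200 | Unit 2B: $177,700 | Unit 4B: $76,400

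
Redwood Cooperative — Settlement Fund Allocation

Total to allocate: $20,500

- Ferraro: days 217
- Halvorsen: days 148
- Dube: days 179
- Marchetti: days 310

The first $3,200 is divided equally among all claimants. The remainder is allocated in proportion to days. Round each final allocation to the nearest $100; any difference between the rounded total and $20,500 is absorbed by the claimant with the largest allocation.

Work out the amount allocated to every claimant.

$3,200 shared equally gives $800 per claimant.
Remainder $17,300 by days (total 854): Ferraro 4,395.90 → $4,400; Halvorsen 2,998.13 → $3,000; Dube 3,626.11 → $3,600; Marchetti 6,279.86 → $6,300.
Totals: Ferraro $800 + $4,400 = $5,200; Halvorsen $800 + $3,000 = $3,800; Dube $800 + $3,600 = $4,400; Marchetti $800 + $6,300 = $7,100.

Ferraro: $5,200 | Halvorsen: $3,800 | Dube: $4,400 | Marchetti: $7,100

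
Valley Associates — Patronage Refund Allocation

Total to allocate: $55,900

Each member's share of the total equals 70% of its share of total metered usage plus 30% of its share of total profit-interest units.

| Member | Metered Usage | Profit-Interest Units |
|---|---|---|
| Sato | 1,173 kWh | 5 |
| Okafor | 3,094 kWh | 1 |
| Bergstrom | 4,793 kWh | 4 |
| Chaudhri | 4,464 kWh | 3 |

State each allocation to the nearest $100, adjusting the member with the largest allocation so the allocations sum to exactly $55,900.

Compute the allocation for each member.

Sato: $9,800; Okafor: $10,200; Bergstrom: $19,100; Chaudhri: $16,800

Totals — metered usage 13,524, profit-interest units 13.
Composite weights (70% metered usage + 30% profit-interest units): Sato 0.1761; Okafor 0.1832; Bergstrom 0.3404; Chaudhri 0.3003.
Pro-rata amounts: Sato 9,843.93; Okafor 10,242.10; Bergstrom 19,027.95; Chaudhri 16,786.02.
At nearest $100: Sato $9,800; Okafor $10,200; Bergstrom $19,000; Chaudhri $16,800. Sum = $55,800.
Difference $55,900 − $55,800 = +$100 applied to largest allocation (Bergstrom): Bergstrom becomes $19,100.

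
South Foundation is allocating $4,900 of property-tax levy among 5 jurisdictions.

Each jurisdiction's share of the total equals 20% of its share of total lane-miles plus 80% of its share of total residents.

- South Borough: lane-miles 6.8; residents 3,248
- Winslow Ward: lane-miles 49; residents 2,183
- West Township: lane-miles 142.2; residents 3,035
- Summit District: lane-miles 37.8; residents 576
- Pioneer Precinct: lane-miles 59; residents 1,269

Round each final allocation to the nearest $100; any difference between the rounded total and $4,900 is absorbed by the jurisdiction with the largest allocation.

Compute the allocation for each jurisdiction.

South Borough: $1,300 | Winslow Ward: $1,000 | West Township: $1,600 | Summit District: $300 | Pioneer Precinct: $700

Totals — lane-miles 294.8, residents 10,311.
Blended shares (20% lane-miles + 80% residents): South Borough 0.2566; Winslow Ward 0.2026; West Township 0.3319; Summit District 0.0703; Pioneer Precinct 0.1385.
Raw shares: South Borough 1,257.42; Winslow Ward 992.82; West Township 1,626.55; Summit District 344.64; Pioneer Precinct 678.58.
At nearest $100: South Borough $1,300; Winslow Ward $1,000; West Township $1,600; Summit District $300; Pioneer Precinct $700. Sum = $4,900.
Rounded total matches; no reconciliation needed.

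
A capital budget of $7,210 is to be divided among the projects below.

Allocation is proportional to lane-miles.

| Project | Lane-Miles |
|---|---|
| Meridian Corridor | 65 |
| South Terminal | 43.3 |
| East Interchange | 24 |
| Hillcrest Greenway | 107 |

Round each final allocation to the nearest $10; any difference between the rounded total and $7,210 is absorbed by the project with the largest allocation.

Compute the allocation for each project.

Meridian Corridor: $1,960 · South Terminal: $1,300 · East Interchange: $720 · Hillcrest Greenway: $3,230

Combined lane-miles = 239.3.
Pro-rata amounts: Meridian Corridor 65/239.3 × $7,210 = 1,958.42; South Terminal 43.3/239.3 × $7,210 = 1,304.61; East Interchange 24/239.3 × $7,210 = 723.11; Hillcrest Greenway 107/239.3 × $7,210 = 3,223.86.
Rounded to nearest $10: Meridian Corridor $1,960; South Terminal $1,300; East Interchange $720; Hillcrest Greenway $3,220. Sum = $7,200.
Difference $7,210 − $7,200 = +$10 applied to largest allocation (Hillcrest Greenway): Hillcrest Greenway becomes $3,230.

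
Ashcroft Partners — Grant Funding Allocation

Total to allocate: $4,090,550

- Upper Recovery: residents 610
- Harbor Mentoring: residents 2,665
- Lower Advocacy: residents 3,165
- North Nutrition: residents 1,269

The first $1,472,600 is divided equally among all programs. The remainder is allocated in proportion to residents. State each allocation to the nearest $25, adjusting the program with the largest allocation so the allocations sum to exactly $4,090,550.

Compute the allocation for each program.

$1,472,600 shared equally gives $368,150 per program.
Remainder $2,617,950 by residents (total 7,709): Upper Recovery 207,153.91 → $207,150; Harbor Mentoring 905,024.87 → $905,025; Lower Advocacy 1,074,823.16 → $1,074,825; North Nutrition 430,948.05 → $430,950.
Totals: Upper Recovery $368,150 + $207,150 = $575,300; Harbor Mentoring $368,150 + $905,025 = $1,273,175; Lower Advocacy $368,150 + $1,074,825 = $1,442,975; North Nutrition $368,150 + $430,950 = $799,100.

Upper Recovery: $575,300 | Harbor Mentoring: $1,273,175 | Lower Advocacy: $1,442,975 | North Nutrition: $799,100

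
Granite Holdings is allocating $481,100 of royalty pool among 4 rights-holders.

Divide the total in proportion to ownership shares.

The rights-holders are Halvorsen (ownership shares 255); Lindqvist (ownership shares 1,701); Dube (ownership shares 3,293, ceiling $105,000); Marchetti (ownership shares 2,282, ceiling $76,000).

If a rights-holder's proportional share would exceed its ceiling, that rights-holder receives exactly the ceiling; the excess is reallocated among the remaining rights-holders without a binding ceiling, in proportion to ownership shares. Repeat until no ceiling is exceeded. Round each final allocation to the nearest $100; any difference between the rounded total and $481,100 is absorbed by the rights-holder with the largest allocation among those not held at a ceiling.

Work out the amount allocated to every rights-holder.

Halvorsen: $39,100 · Lindqvist: $261,000 · Dube: $105,000 · Marchetti: $76,000

Total ownership shares = 7,531.
Unconstrained shares: Halvorsen 16,290.07; Lindqvist 108,664.33; Dube 210,365.46; Marchetti 145,780.14.
Capped: Dube ($105,000), Marchetti ($76,000); balance $300,100 reallocated over remaining ownership shares 1,956.
Remaining shares: Halvorsen 39,123.47 → $39,100; Lindqvist 260,976.53 → $261,000.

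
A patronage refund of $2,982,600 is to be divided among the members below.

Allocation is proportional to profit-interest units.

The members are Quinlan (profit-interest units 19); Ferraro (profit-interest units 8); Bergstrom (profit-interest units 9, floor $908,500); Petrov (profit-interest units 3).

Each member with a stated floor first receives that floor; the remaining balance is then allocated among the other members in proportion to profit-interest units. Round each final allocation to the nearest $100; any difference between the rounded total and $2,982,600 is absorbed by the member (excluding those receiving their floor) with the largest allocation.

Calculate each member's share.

Guaranteed amounts: Bergstrom $908,500. Remaining pool $2,074,100.
Remaining pool split over remaining profit-interest units 30: Quinlan 1,313,596.67 → $1,313,600; Ferraro 553,093.33 → $553,100; Petrov 207,410.00 → $207,400.

Quinlan: $1,313,600 | Ferraro: $553,100 | Bergstrom: $908,500 | Petrov: $207,400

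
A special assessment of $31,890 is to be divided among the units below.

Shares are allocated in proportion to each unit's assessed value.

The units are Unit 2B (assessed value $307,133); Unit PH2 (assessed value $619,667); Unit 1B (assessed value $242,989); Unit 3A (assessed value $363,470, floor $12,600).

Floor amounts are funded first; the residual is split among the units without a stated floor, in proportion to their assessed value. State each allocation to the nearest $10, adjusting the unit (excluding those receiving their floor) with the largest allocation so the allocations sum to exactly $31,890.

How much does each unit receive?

Unit 2B: $5,060 · Unit PH2: $10,220 · Unit 1B: $4,010 · Unit 3A: $12,600

Fund the minimums — Unit 3A $12,600. Remaining pool $19,290.
Remaining pool split over remaining assessed value 1,169,789: Unit 2B 5,064.67 → $5,060; Unit PH2 10,218.40 → $10,220; Unit 1B 4,006.93 → $4,010.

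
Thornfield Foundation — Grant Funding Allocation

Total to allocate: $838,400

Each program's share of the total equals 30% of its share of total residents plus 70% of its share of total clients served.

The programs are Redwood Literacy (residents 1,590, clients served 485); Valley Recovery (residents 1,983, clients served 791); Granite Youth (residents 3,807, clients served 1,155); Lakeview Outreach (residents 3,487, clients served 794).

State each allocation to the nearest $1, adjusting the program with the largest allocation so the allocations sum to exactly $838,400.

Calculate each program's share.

Redwood Literacy: $125,061 | Valley Recovery: $189,842 | Granite Youth: $298,299 | Lakeview Outreach: $225,198

Totals — residents 10,867, clients served 3,225.
Blended shares (30% residents + 70% clients served): Redwood Literacy 0.1492; Valley Recovery 0.2264; Granite Youth 0.3558; Lakeview Outreach 0.2686.
Pro-rata amounts: Redwood Literacy 125,060.504; Valley Recovery 189,841.97; Granite Youth 298,299.10; Lakeview Outreach 225,198.43.
After rounding ($1): Redwood Literacy $125,061; Valley Recovery $189,842; Granite Youth $298,299; Lakeview Outreach $225,198. Sum = $838,400.
No rounding difference to absorb.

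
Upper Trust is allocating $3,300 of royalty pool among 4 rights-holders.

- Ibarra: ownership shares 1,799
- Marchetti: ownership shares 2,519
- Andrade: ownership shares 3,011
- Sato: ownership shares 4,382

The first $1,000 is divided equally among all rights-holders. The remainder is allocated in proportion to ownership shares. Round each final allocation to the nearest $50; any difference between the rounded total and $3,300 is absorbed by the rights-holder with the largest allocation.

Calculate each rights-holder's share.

$1,000 shared equally gives $250 per rights-holder.
Remainder $2,300 by ownership shares (total 11,711): Ibarra 353.32 → $350; Marchetti 494.72 → $500; Andrade 591.35 → $600; Sato 860.61 → $850.
Totals: Ibarra $250 + $350 = $600; Marchetti $250 + $500 = $750; Andrade $250 + $600 = $850; Sato $250 + $850 = $1,100.

Ibarra: $600; Marchetti: $750; Andrade: $850; Sato: $1,100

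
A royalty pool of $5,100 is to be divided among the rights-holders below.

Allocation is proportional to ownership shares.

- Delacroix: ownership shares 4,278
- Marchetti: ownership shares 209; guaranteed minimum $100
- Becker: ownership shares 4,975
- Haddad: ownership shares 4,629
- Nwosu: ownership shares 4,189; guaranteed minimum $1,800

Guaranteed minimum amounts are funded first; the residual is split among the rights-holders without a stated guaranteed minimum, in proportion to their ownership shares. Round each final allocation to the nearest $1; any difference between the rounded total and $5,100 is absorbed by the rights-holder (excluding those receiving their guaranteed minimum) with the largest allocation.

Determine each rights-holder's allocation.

Delacroix: $986; Marchetti: $100; Becker: $1,147; Haddad: $1,067; Nwosu: $1,800

Fund the minimums — Marchetti $100; Nwosu $1,800. Remaining pool $3,200.
Remaining pool split over remaining ownership shares 13,882: Delacroix 986.14 → $986; Becker 1,146.81 → $1,147; Haddad 1,067.05 → $1,067.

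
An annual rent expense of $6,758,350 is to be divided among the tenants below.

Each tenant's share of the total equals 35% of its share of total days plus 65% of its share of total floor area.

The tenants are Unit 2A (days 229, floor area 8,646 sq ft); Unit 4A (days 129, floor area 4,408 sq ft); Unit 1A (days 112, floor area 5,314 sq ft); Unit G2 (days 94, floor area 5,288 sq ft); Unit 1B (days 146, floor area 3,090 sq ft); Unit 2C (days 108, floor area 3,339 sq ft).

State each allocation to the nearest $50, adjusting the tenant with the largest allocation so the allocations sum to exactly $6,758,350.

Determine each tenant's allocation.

Unit 2A: $1,924,700 · Unit 4A: $1,016,650 · Unit 1A: $1,099,800 · Unit G2: $1,043,950 · Unit 1B: $873,400 · Unit 2C: $799,850

Days total 818; floor area total 30,085.
Blended shares (35% days + 65% floor area): Unit 2A 0.2848; Unit 4A 0.1504; Unit 1A 0.1627; Unit G2 0.1545; Unit 1B 0.1292; Unit 2C 0.1184.
Unrounded shares: Unit 2A 1,924,667.35; Unit 4A 1,016,674.9998; Unit 1A 1,099,807.44; Unit G2 1,043,960.13; Unit 1B 873,383.48; Unit 2C 799,856.61.
After rounding ($50): Unit 2A $1,924,650; Unit 4A $1,016,650; Unit 1A $1,099,800; Unit G2 $1,043,950; Unit 1B $873,400; Unit 2C $799,850. Sum = $6,758,300.
Difference $6,758,350 − $6,758,300 = +$50 applied to largest allocation (Unit 2A): Unit 2A becomes $1,924,700.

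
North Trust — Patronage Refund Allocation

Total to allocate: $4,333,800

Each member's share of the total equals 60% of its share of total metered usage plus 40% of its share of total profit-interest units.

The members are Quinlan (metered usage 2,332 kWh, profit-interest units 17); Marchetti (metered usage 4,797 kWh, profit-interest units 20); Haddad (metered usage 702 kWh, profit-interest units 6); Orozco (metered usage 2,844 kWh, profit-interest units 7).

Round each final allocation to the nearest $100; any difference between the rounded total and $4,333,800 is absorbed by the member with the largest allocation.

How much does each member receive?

Quinlan: $1,157,400 · Marchetti: $1,861,900 · Haddad: $379,000 · Orozco: $935,500

Totals — metered usage 10,675, profit-interest units 50.
Composite weights (60% metered usage + 40% profit-interest units): Quinlan 0.2671; Marchetti 0.4296; Haddad 0.0875; Orozco 0.2159.
Pro-rata amounts: Quinlan 1,157,439.23; Marchetti 1,861,889.79; Haddad 379,019.74; Orozco 935,451.24.
Rounded to nearest $100: Quinlan $1,157,400; Marchetti $1,861,900; Haddad $379,000; Orozco $935,500. Sum = $4,333,800.
Sum already equals the total — no adjustment.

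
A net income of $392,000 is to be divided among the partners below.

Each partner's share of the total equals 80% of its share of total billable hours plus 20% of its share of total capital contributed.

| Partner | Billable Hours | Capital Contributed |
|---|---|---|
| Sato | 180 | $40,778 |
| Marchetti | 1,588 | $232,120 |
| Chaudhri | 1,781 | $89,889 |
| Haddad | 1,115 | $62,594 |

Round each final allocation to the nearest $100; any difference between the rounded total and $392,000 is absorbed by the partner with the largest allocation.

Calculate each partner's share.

Billable hours total 4,664; capital contributed total 425,381.
Blended shares (80% billable hours + 20% capital contributed): Sato 0.0500; Marchetti 0.3815; Chaudhri 0.3478; Haddad 0.2207.
Unrounded shares: Sato 19,618.52; Marchetti 149,555.58; Chaudhri 136,318.65; Haddad 86,507.25.
After rounding ($100): Sato $19,600; Marchetti $149,600; Chaudhri $136,300; Haddad $86,500. Sum = $392,000.
No rounding difference to absorb.

Sato: $19,600 | Marchetti: $149,600 | Chaudhri: $136,300 | Haddad: $86,500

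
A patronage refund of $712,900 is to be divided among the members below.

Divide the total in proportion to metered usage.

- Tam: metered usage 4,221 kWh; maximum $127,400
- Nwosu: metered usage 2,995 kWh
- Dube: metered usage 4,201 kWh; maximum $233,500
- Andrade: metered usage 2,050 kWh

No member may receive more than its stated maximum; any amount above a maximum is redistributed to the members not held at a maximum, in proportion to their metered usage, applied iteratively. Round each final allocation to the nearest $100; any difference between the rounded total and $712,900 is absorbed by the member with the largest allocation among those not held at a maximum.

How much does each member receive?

Metered usage total: 13,467.
Pro-rata shares before constraints: Tam 223,446.27; Nwosu 158,545.74; Dube 222,387.53; Andrade 108,520.46.
Held at cap: Tam ($127,400); remaining pool $585,500 reallocated over remaining metered usage 9,246.
Held at cap: Dube ($233,500); remaining pool $352,000 reallocated over remaining metered usage 5,045.
Remaining shares: Nwosu 208,967.29 → $209,000; Andrade 143,032.71 → $143,000.

Tam: $127,400 · Nwosu: $209,000 · Dube: $233,500 · Andrade: $143,000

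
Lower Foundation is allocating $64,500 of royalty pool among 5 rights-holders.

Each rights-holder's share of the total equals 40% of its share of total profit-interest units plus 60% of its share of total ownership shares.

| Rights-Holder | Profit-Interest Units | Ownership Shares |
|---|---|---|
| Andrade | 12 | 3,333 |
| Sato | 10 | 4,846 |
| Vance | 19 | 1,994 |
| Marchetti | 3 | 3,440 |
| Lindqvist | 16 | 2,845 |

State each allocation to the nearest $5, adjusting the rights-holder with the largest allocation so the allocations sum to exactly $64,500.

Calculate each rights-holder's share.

Profit-interest units total 60; ownership shares total 16,458.
Combined weights (40% profit-interest units + 60% ownership shares): Andrade 0.2015; Sato 0.2433; Vance 0.1994; Marchetti 0.1454; Lindqvist 0.2104.
Raw shares: Andrade 12,997.35; Sato 15,695.08; Vance 12,858.77; Marchetti 9,378.95; Lindqvist 13,569.85.
After rounding ($5): Andrade $12,995; Sato $15,695; Vance $12,860; Marchetti $9,380; Lindqvist $13,570. Sum = $64,500.
Rounded total matches; no reconciliation needed.

Andrade: $12,995 · Sato: $15,695 · Vance: $12,860 · Marchetti: $9,380 · Lindqvist: $13,570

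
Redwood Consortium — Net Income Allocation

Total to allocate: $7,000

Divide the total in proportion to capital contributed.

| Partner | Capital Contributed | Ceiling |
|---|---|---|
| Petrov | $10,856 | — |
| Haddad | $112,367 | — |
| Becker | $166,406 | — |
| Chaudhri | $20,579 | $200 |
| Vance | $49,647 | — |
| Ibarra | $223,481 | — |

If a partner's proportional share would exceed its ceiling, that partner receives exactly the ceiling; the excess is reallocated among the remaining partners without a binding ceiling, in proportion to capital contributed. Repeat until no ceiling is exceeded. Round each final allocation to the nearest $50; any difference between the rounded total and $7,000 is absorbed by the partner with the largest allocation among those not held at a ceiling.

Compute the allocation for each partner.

Sum of capital contributed: 583,336.
Pro-rata shares before constraints: Petrov 130.27; Haddad 1,348.40; Becker 1,996.86; Chaudhri 246.95; Vance 595.76; Ibarra 2,681.76.
Held at cap: Chaudhri ($200); residual $6,800 reallocated over remaining capital contributed 562,757.
Shares after redistribution: Petrov 131.18 → $150; Haddad 1,357.77 → $1,350; Becker 2,010.74 → $2,000; Vance 599.90 → $600; Ibarra 2,700.40 → $2,700.

Petrov: $150 | Haddad: $1,350 | Becker: $2,000 | Chaudhri: $200 | Vance: $600 | Ibarra: $2,700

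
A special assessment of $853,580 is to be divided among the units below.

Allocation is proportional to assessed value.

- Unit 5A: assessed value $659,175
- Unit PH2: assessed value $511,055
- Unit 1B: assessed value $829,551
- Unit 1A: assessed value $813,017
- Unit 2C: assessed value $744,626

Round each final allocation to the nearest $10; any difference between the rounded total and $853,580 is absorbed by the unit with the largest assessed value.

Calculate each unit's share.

Combined assessed value = 659,175 + 511,055 + 829,551 + 813,017 + 744,626 = 3,557,424.
Unrounded shares: Unit 5A 158,164.61; Unit PH2 122,624.22; Unit 1B 199,045.19; Unit 1A 195,077.97; Unit 2C 178,668.01.
Rounded to nearest $10: Unit 5A $158,160; Unit PH2 $122,620; Unit 1B $199,050; Unit 1A $195,080; Unit 2C $178,670. Sum = $853,580.
Sum already equals the total — no adjustment.

Unit 5A: $158,160; Unit PH2: $122,620; Unit 1B: $199,050; Unit 1A: $195,080; Unit 2C: $178,670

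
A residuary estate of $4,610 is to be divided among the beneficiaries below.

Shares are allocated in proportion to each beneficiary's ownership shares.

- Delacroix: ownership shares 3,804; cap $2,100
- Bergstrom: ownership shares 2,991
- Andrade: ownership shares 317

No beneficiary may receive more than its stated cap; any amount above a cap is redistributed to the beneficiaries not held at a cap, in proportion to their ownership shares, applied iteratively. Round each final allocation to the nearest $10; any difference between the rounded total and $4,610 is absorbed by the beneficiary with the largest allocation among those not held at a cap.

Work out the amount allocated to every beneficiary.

Sum of ownership shares: 7,112.
Unconstrained shares: Delacroix 2,465.75; Bergstrom 1,938.77; Andrade 205.48.
Held at cap: Delacroix ($2,100); remaining pool $2,510 reallocated over remaining ownership shares 3,308.
Redistributed shares: Bergstrom 2,269.47 → $2,270; Andrade 240.53 → $240.

Delacroix: $2,100 · Bergstrom: $2,270 · Andrade: $240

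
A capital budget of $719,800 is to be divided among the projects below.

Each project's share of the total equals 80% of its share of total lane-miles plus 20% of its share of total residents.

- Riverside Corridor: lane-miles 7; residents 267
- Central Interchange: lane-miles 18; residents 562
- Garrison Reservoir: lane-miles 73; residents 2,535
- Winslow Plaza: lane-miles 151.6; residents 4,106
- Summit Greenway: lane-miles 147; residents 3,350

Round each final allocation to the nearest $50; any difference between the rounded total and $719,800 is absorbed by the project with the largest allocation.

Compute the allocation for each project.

Riverside Corridor: $13,700; Central Interchange: $33,600; Garrison Reservoir: $139,700; Winslow Plaza: $274,800; Summit Greenway: $258,000

Lane-miles total 396.6; residents total 10,820.
Combined weights (80% lane-miles + 20% residents): Riverside Corridor 0.0191; Central Interchange 0.0467; Garrison Reservoir 0.1941; Winslow Plaza 0.3817; Summit Greenway 0.3584.
Unrounded shares: Riverside Corridor 13,716.02; Central Interchange 33,612.35; Garrison Reservoir 139,719.88; Winslow Plaza 274,744.62; Summit Greenway 258,007.12.
After rounding ($50): Riverside Corridor $13,700; Central Interchange $33,600; Garrison Reservoir $139,700; Winslow Plaza $274,750; Summit Greenway $258,000. Sum = $719,750.
Difference $719,800 − $719,750 = +$50 applied to largest allocation (Winslow Plaza): Winslow Plaza becomes $274,800.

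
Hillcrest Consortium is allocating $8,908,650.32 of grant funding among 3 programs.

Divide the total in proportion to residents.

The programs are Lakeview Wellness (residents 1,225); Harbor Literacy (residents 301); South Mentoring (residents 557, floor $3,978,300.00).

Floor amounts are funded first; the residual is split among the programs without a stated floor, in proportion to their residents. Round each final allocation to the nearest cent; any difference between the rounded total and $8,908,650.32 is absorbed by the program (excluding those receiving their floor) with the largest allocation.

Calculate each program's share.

Lakeview Wellness: $3,957,850.03 · Harbor Literacy: $972,500.29 · South Mentoring: $3,978,300.00

Guaranteed amounts: South Mentoring $3,978,300.00. Balance $4,930,350.32.
Balance split over remaining residents 1,526: Lakeview Wellness 3,957,850.0275 → $3,957,850.03; Harbor Literacy 972,500.2925 → $972,500.29.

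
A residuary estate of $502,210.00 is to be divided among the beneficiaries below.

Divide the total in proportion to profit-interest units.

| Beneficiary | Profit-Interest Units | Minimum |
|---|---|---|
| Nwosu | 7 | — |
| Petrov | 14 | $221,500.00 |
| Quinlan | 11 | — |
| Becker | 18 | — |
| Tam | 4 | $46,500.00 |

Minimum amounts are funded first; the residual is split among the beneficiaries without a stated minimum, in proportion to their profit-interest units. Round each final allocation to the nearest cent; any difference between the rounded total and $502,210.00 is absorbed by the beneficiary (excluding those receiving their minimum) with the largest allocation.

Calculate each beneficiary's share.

Nwosu: $45,540.83 · Petrov: $221,500.00 · Quinlan: $71,564.17 · Becker: $117,105.00 · Tam: $46,500.00

Fund the minimums — Petrov $221,500.00; Tam $46,500.00. Balance $234,210.00.
Balance split over remaining profit-interest units 36: Nwosu 45,540.8333 → $45,540.83; Quinlan 71,564.1667 → $71,564.17; Becker 117,105.0000 → $117,105.00.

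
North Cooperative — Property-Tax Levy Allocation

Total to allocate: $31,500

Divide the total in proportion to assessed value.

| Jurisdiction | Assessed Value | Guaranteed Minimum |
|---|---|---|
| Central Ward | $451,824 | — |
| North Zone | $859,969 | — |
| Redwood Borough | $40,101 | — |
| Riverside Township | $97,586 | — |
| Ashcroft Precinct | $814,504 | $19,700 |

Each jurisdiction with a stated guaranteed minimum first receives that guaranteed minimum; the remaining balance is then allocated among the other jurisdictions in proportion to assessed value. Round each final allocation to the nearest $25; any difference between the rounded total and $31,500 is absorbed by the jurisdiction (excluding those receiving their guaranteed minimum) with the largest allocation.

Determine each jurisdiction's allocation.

Fund the minimums — Ashcroft Precinct $19,700. Balance $11,800.
Balance split over remaining assessed value 1,449,480: Central Ward 3,678.23 → $3,675; North Zone 7,000.88 → $7,000; Redwood Borough 326.46 → $325; Riverside Township 794.43 → $800.

Central Ward: $3,675; North Zone: $7,000; Redwood Borough: $325; Riverside Township: $800; Ashcroft Precinct: $19,700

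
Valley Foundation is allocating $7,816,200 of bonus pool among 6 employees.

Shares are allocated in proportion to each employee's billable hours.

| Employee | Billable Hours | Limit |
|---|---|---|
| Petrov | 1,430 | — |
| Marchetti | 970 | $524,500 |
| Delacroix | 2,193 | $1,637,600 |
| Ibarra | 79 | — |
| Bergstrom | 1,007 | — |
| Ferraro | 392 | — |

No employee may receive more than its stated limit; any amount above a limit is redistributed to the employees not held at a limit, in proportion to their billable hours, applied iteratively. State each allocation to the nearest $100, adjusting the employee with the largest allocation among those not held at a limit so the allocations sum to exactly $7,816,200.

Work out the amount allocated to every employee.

Petrov: $2,780,400; Marchetti: $524,500; Delacroix: $1,637,600; Ibarra: $153,600; Bergstrom: $1,957,900; Ferraro: $762,200

Sum of billable hours: 6,071.
Proportional shares (ignoring caps): Petrov 1,841,074.95; Marchetti 1,248,841.05; Delacroix 2,823,410.74; Ibarra 101,709.73; Bergstrom 1,296,477.25; Ferraro 504,686.28.
Cap binds for Marchetti ($524,500), Delacroix ($1,637,600); residual $5,654,100 reallocated over remaining billable hours 2,908.
Remaining shares: Petrov 2,780,386.18 → $2,780,400; Ibarra 153,601.75 → $153,600; Bergstrom 1,957,936.28 → $1,957,900; Ferraro 762,175.79 → $762,200.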